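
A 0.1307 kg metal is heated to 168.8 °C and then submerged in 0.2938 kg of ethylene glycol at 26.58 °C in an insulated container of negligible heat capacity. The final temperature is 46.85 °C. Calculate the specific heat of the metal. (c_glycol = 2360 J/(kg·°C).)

Heat gained plus heat lost sum to zero:
0.1307×c×(46.85 − 168.8) + 0.2938×2360×(46.85 − 26.58) = 0
-15.94 c = -14055
c = -14055/-15.94 ≈ 881.8 J/(kg·°C)

c ≈ 882 J/(kg·°C)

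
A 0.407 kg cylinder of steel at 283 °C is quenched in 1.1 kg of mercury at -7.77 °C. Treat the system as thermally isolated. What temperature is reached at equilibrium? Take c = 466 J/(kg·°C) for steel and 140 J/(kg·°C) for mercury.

T_f ≈ 152.7 °C

Heat lost by the steel equals heat gained by the mercury:
0.407·466·(283 − T) = 1.1·140·(T − (-7.77))
189.66(283 − T) = 154(T − (-7.77))
343.66 T = 52478  ⇒  T ≈ 152.70 °C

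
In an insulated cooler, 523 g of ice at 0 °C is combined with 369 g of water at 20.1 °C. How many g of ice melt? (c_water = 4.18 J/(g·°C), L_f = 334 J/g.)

Heat available from the water dropping to 0 °C: 369·4.18·20.1 = 31003 J.
Fully melting the ice requires m_ice L_f = 523·334 = 174682 J.
Since 31003 < 174682 J, not all the ice melts; equilibrium is at 0 °C.
Mass melted = 31003/334 ≈ 92.82 g.

m_melted ≈ 92.8 g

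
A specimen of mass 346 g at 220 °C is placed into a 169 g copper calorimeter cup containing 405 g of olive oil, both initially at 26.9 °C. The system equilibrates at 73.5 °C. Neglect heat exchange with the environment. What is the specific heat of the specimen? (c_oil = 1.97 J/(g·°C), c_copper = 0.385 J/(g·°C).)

Heat gained plus heat lost sum to zero:
346×c×(73.5 − 220) + 405×1.97×(73.5 − 26.9) + 169×0.385×(73.5 − 26.9) = 0
-50689 c = -40212
c = -40212/-50689 ≈ 0.7933 J/(g·°C)

c ≈ 0.793 J/(g·°C)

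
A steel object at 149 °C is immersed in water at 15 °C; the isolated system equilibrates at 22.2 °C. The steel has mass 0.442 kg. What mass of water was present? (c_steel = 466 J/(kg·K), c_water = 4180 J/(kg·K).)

m ≈ 0.868 kg

Net heat exchanged in the isolated system is zero:
0.442×466×(22.2 − 149) + m×4180×(22.2 − 15) = 0
30096 m = 26117
m = 26117/30096 ≈ 0.8678 kg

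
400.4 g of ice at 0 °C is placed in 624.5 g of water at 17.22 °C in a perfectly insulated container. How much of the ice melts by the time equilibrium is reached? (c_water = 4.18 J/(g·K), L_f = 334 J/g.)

m_melted ≈ 135 g

Heat available from the water dropping to 0 °C: 624.5×4.18×17.22 = 44951 J.
Fully melting the ice requires m_ice L_f = 400.4×334 = 133734 J.
That's not enough to melt it all — equilibrium is at 0 °C with ice remaining.
Mass melted = 44951/334 ≈ 134.6 g.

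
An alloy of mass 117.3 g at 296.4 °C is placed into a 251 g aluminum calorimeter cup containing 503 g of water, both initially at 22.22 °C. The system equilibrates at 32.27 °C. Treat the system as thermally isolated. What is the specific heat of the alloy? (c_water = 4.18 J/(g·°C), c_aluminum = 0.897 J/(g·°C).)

c ≈ 0.755 J/(g·°C)

Conservation of energy gives ΣQ = 0:
117.3×c×(32.27 − 296.4) + 503×4.18×(32.27 − 22.22) + 251×0.897×(32.27 − 22.22) = 0
-30982 c = -23393
c = -23393/-30982 ≈ 0.755 J/(g·°C)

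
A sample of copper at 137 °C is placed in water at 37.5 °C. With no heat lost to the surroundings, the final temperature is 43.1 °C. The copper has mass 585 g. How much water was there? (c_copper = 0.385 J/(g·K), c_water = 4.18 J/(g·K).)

m ≈ 903 g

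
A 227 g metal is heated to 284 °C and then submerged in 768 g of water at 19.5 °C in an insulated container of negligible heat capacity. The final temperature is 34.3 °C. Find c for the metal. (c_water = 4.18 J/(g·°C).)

Heat lost by the metal = heat gained by the water:
227·c·(284 − 34.3) = 768·4.18·(34.3 − 19.5)
56682 c = 47512  ⇒  c ≈ 0.8382 J/(g·°C)

c ≈ 0.838 J/(g·°C)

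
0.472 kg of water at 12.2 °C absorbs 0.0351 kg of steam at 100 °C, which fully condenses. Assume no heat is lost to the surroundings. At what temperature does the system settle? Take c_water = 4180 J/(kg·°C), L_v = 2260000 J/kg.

T_f ≈ 55.7 °C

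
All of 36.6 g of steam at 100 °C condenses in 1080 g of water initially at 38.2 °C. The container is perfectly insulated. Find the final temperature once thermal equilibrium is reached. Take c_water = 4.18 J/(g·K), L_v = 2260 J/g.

Setting the total heat transfer to zero:
condense steam: −36.6·2260 = −82716; condensate cools 100→T: 36.6·4.18·(T − 100) = 152.99(T − 100); original water: 4514.4(T − 38.2)
4667.4 T = 82716 + 15299 + 172450 = 270465
T ≈ 57.95 °C (< 100 °C, so full condensation is consistent).

T_f ≈ 57.9 °C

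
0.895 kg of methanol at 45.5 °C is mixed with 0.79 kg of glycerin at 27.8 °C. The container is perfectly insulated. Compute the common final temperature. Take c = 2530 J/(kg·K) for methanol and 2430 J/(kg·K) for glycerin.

Heat gained plus heat lost sum to zero:
0.895*2530*(T − 45.5) + 0.79*2430*(T − 27.8) = 0
2264.3(T − 45.5) + 1919.7(T − 27.8) = 0
4184.1 T = 156396
T = 156396 / 4184.1 = 37.4 °C

T_f ≈ 37.4 °C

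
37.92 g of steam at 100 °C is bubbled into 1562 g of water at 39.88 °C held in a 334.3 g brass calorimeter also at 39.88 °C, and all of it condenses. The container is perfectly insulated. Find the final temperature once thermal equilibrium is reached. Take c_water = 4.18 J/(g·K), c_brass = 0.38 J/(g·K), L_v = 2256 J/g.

Conservation of energy gives ΣQ = 0:
latent heat released on condensation: 37.92·2256 = 85548
  condensate cools 100→T: 37.92·4.18·(T − 100) = 158.51(T − 100)
  water warms: 1562·4.18·(T − 39.88) = 6529.2(T − 39.88)
  brass cup: 334.3·0.38·(T − 39.88) = 127.03(T − 39.88)
6814.7 T = 85548 + 15851 + 265449 = 366847
T ≈ 53.83 °C (< 100 °C, so full condensation is consistent).

T_f ≈ 53.8 °C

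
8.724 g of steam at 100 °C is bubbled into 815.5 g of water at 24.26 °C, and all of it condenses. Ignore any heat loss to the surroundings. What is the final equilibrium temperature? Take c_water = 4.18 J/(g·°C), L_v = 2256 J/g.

Energy conservation, ΣQ = 0:
steam→water at 100 °C releases m L_v = 8.724×2256 = 19681
  condensate cools 100→T: 8.724×4.18×(T − 100) = 36.47(T − 100)
  water warms: 815.5×4.18×(T − 24.26) = 3408.8(T − 24.26)
3445.3 T = 19681 + 3646.6 + 82697 = 106025
T ≈ 30.77 °C — below 100 °C, confirming all the steam condensed.

T_f ≈ 30.8 °C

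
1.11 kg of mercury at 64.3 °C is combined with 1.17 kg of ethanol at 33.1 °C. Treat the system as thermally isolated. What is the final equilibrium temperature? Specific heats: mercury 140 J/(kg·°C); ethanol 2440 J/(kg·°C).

Heat lost by the mercury equals heat gained by the ethanol:
1.11*140*(64.3 − T) = 1.17*2440*(T − 33.1)
155.4(64.3 − T) = 2854.8(T − 33.1)
3010.2 T = 104486  ⇒  T ≈ 34.71 °C

T_f ≈ 34.7 °C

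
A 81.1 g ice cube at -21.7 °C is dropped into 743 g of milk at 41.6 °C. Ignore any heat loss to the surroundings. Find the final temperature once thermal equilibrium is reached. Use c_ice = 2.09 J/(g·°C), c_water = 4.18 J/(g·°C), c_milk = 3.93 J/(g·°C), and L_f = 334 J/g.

T_f ≈ 27.8 °C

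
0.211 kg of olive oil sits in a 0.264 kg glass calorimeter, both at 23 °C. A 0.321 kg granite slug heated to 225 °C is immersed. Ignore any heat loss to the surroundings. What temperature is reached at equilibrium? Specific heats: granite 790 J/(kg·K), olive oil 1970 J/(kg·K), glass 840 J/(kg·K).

Heat gained plus heat lost sum to zero:
0.321×790×(T − 225) + 0.211×1970×(T − 23) + 0.264×840×(T − 23) = 0
253.59(T − 225) + 415.67(T − 23) + 221.76(T − 23) = 0
891.02 T = 71719
T = 71719 / 891.02 = 80.5 °C

T_f ≈ 80.5 °C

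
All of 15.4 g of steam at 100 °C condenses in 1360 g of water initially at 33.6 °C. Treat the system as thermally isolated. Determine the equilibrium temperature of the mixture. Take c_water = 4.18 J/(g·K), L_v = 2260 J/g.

T_f ≈ 40.4 °C

Net heat exchanged in the isolated system is zero:
condense steam: −15.4×2260 = −34804; condensed water 100 °C→T: 64.37(T − 100); original water: 5684.8(T − 33.6)
5749.2 T = 34804 + 6437.2 + 191009 = 232250
T ≈ 40.40 °C, under the boiling point, so the assumption holds.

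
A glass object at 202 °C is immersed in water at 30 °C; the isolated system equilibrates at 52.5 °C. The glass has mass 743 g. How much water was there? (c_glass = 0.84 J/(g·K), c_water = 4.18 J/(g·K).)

m ≈ 992 g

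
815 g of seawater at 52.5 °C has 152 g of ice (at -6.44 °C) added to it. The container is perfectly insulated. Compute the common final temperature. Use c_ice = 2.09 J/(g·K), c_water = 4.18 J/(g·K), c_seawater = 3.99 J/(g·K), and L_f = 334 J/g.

T_f ≈ 30.3 °C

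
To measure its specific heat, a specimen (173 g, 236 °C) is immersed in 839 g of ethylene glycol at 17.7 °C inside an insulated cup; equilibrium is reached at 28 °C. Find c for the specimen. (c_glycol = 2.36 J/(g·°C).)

c ≈ 0.567 J/(g·°C)

Heat lost by the specimen = heat gained by the glycol:
173×c×(236 − 28) = 839×2.36×(28 − 17.7)
35984 c = 20394  ⇒  c ≈ 0.5668 J/(g·°C)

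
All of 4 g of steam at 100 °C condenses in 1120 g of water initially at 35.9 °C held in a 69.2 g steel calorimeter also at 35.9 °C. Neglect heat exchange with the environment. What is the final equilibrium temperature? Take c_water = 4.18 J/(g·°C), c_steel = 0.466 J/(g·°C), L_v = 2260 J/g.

T_f ≈ 38.0 °C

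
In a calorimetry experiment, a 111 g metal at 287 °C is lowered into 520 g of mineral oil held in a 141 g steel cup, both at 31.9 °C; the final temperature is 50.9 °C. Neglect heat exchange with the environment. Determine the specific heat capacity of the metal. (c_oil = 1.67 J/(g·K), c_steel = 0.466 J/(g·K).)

c ≈ 0.677 J/(g·K)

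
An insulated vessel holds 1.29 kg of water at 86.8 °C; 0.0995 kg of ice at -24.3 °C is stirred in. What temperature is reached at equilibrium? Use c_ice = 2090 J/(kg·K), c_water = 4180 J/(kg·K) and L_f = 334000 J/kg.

T_f ≈ 74.0 °C

Conservation of energy gives ΣQ = 0:
ice -24.3→0 °C: 0.0995·2090·24.3 = 5053.3; melt ice: 0.0995·334000 = 33233; meltwater 0→T: 0.0995·4180·T = 415.91 T; water cools: 1.29·4180·(T − 86.8) = 5392.2(T − 86.8)
5808.1 T = 468043 − 38286 = 429757
T ≈ 73.99 °C — above 0 °C, consistent with complete melting.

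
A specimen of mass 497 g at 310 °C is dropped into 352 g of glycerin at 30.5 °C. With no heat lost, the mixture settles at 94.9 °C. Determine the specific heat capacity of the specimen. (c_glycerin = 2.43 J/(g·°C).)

Net heat exchanged in the isolated system is zero:
497·c·(94.9 − 310) + 352·2.43·(94.9 − 30.5) = 0
-106905 c = -55085
c = -55085/-106905 ≈ 0.5153 J/(g·°C)

c ≈ 0.515 J/(g·°C)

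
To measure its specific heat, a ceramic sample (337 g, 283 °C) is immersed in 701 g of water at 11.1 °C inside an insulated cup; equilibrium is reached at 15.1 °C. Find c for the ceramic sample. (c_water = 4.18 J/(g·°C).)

Heat lost by the ceramic sample = heat gained by the water:
337·c·(283 − 15.1) = 701·4.18·(15.1 − 11.1)
90282 c = 11721  ⇒  c ≈ 0.1298 J/(g·°C)

c ≈ 0.13 J/(g·°C)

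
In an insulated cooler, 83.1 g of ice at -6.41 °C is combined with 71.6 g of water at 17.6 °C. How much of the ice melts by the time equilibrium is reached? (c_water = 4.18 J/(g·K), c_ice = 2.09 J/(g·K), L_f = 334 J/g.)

m_melted ≈ 12.4 g

Water can give up m c ΔT = 71.6·4.18·17.6 = 5267.5 J before reaching 0 °C.
Warming the ice to 0 °C takes 83.1·2.09·6.41 = 1113.3 J, leaving 4154.2 J for melting.
To melt every bit of ice: 83.1·334 = 27755 J.
Since 4154.2 < 27755 J, not all the ice melts; equilibrium is at 0 °C.
m_melted·334 = 4154.2  ⇒  m_melted ≈ 12.44 g.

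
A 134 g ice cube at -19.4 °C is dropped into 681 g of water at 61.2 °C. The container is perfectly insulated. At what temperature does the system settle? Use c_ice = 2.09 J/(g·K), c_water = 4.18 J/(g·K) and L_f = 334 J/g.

T_f ≈ 36.4 °C

Energy conservation, ΣQ = 0:
ice -19.4→0 °C: 134·2.09·19.4 = 5433.2; fusion: m_ice L_f = 134·334 = 44756; meltwater 0→T: 134·4.18·T = 560.12 T; water cools: 681·4.18·(T − 61.2) = 2846.6(T − 61.2)
3406.7 T = 174211 − 50189 = 124022
T ≈ 36.41 °C (positive, so assuming full melt was valid).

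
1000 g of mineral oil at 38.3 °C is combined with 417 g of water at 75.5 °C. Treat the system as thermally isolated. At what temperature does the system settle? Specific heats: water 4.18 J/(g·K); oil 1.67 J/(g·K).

T_f ≈ 57.3 °C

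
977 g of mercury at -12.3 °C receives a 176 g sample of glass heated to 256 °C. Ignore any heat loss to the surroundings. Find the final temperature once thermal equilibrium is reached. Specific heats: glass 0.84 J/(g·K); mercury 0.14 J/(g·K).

Taking heat into each body as positive, Σ m c ΔT = 0:
176*0.84*(T − 256) + 977*0.14*(T − (-12.3)) = 0
147.84(T − 256) + 136.78(T − (-12.3)) = 0
284.62 T = 36165
T = 36165/284.62 ≈ 127.06 °C

T_f ≈ 127.1 °C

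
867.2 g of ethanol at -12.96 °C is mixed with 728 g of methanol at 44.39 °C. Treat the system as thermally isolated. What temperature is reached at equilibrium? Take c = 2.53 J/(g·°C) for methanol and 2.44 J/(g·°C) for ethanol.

With ΣQ=0 the equilibrium temperature is the m·c-weighted mean:
T_f = (1841.8*44.39 + 2116*(-12.96)) / (1841.8 + 2116)
    = 54336 / 3957.8 ≈ 13.73 °C

T_f ≈ 13.7 °C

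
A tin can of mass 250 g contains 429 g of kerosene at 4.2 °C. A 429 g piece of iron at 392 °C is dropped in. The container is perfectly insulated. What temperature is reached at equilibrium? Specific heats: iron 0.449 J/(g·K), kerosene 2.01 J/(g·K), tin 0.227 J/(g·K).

T_f ≈ 71.4 °C

Taking heat into each body as positive, Σ m c ΔT = 0:
429×0.449×(T − 392) + 429×2.01×(T − 4.2) + 250×0.227×(T − 4.2) = 0
192.62(T − 392) + 862.29(T − 4.2) + 56.75(T − 4.2) = 0
(192.62 + 862.29 + 56.75) T = 192.62×392 + 862.29×4.2 + 56.75×4.2
T = 79367/1111.7 ≈ 71.40 °C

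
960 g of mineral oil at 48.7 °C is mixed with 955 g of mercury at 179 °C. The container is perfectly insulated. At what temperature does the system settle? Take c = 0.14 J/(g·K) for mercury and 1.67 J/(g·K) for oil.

T_f ≈ 58.7 °C

Taking heat into each body as positive, Σ m c ΔT = 0:
955*0.14*(T − 179) + 960*1.67*(T − 48.7) = 0
133.7(T − 179) + 1603.2(T − 48.7) = 0
(133.7 + 1603.2) T = 133.7*179 + 1603.2*48.7
T ≈ 58.73 °C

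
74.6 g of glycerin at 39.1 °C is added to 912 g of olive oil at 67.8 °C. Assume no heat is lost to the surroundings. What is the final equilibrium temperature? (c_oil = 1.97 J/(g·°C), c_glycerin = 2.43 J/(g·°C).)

Set heat shed by the hot body equal to heat absorbed by the cold body:
912×1.97×(67.8 − T) = 74.6×2.43×(T − 39.1)
1796.6(67.8 − T) = 181.28(T − 39.1)
1977.9 T = 128900  ⇒  T ≈ 65.17 °C

T_f ≈ 65.2 °C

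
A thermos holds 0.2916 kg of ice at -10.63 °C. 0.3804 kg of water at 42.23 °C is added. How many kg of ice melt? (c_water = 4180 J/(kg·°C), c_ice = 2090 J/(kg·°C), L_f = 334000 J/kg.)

m_melted ≈ 0.182 kg

Water can give up m c ΔT = 0.3804×4180×42.23 = 67149 J before reaching 0 °C.
Of that, 0.2916×2090×10.63 = 6478.4 J goes to bring the ice to 0 °C, leaving 60670 J.
Fully melting the ice requires m_ice L_f = 0.2916×334000 = 97394 J.
60670 J < 97394 J, so only part of the ice melts and the system sits at 0 °C.
m_melted×334000 = 60670  ⇒  m_melted ≈ 0.1816 kg.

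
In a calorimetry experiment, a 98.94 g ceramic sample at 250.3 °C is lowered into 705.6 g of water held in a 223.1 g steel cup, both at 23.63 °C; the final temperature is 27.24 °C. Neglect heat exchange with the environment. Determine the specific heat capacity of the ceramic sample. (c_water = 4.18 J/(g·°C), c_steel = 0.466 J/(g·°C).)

c ≈ 0.499 J/(g·°C)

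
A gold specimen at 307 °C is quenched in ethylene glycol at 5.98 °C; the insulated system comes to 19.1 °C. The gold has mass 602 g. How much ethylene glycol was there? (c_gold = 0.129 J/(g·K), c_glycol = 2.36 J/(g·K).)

|Q_gold| = |Q_glycol|:
602×0.129×(307 − 19.1) = m×2.36×(19.1 − 5.98)
30.96 m = 22358  ⇒  m ≈ 722.1 g

m ≈ 722 g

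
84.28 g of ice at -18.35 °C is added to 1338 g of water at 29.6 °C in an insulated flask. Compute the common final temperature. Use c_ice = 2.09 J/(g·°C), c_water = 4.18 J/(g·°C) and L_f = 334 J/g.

T_f ≈ 22.6 °C

Conservation of energy gives ΣQ = 0:
warm ice to 0 °C: 84.28×2.09×(0 − (-18.35)) = 3232.3; melt ice: 84.28×334 = 28150; warm the meltwater: 352.29 T; water cools: 1338×4.18×(T − 29.6) = 5592.8(T − 29.6)
5945.1 T = 165548 − 31382 = 134166
T ≈ 22.57 °C. Since T > 0 °C, the all-ice-melts assumption holds.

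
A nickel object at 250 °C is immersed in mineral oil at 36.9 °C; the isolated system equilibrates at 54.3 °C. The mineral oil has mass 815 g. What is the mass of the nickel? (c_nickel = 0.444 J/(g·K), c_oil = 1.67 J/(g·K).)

Energy conservation, ΣQ = 0:
m·0.444·(54.3 − 250) + 815·1.67·(54.3 − 36.9) = 0
-86.89 m = -23682
m = -23682/-86.89 ≈ 272.6 g

m ≈ 273 g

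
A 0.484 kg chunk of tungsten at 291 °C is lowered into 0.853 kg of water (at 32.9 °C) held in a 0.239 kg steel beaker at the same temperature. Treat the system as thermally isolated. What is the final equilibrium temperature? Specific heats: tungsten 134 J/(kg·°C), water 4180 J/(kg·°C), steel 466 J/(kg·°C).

T_f ≈ 37.4 °C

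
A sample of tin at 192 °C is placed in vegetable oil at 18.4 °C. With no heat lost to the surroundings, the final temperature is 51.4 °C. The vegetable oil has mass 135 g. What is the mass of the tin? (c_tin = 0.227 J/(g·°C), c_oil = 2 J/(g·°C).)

m ≈ 279 g

Let T be the final temperature. ΣQ_i = 0:
m×0.227×(51.4 − 192) + 135×2×(51.4 − 18.4) = 0
-31.92 m = -8910
m = -8910/-31.92 ≈ 279.2 g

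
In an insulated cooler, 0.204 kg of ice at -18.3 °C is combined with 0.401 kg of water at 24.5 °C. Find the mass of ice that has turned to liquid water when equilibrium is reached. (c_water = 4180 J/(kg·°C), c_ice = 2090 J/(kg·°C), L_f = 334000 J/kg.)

Heat available from the water dropping to 0 °C: 0.401×4180×24.5 = 41066 J.
Warming the ice to 0 °C takes 0.204×2090×18.3 = 7802.4 J, leaving 33264 J for melting.
Fully melting the ice requires m_ice L_f = 0.204×334000 = 68136 J.
That's not enough to melt it all — equilibrium is at 0 °C with ice remaining.
m_melted×334000 = 33264  ⇒  m_melted ≈ 0.09959 kg.

m_melted ≈ 0.0996 kg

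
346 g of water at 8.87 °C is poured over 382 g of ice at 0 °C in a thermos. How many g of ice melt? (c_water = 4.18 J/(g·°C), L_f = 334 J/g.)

m_melted ≈ 38.4 g

Heat available from the water dropping to 0 °C: 346·4.18·8.87 = 12829 J.
Fully melting the ice requires m_ice L_f = 382·334 = 127588 J.
Since 12829 < 127588 J, not all the ice melts; equilibrium is at 0 °C.
m_melt = 12829 / L_f = 38.41 g.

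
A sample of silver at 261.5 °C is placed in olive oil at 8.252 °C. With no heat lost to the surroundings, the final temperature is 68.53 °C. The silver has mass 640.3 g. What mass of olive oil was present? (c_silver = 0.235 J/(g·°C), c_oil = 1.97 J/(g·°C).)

m ≈ 245 g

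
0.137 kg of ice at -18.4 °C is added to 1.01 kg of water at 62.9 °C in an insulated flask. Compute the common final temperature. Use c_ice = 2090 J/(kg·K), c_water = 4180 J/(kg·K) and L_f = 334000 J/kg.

T_f ≈ 44.7 °C

Sum of m c ΔT and latent-heat terms is zero:
ice -18.4→0 °C: 0.137×2090×18.4 = 5268.5; fusion: m_ice L_f = 0.137×334000 = 45758; warm the meltwater: 572.66 T; water: 4221.8(T − 62.9)
4794.5 T = 265551 − 51026 = 214525
T ≈ 44.74 °C (positive, so assuming full melt was valid).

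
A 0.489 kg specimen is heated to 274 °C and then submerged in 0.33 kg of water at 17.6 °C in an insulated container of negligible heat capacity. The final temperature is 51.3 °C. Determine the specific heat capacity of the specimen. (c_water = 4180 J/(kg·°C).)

c ≈ 427 J/(kg·°C)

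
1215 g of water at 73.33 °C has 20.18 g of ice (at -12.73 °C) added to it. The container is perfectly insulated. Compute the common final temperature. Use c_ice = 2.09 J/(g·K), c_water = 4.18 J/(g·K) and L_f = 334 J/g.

Taking heat into each body as positive, Σ m c ΔT = 0:
warm ice to 0 °C: 20.18×2.09×(0 − (-12.73)) = 536.9; latent heat to melt: 20.18×334 = 6740.1; warm the meltwater: 84.35 T; water cools: 1215×4.18×(T − 73.33) = 5078.7(T − 73.33)
5163.1 T = 372421 − 7277 = 365144
T ≈ 70.72 °C. Since T > 0 °C, the all-ice-melts assumption holds.

T_f ≈ 70.7 °C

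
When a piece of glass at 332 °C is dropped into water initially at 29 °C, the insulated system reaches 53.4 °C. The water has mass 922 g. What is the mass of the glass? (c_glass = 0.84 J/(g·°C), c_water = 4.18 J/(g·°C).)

m ≈ 402 g

Energy conservation, ΣQ = 0:
m×0.84×(53.4 − 332) + 922×4.18×(53.4 − 29) = 0
-234.02 m = -94037
m = -94037/-234.02 ≈ 401.8 g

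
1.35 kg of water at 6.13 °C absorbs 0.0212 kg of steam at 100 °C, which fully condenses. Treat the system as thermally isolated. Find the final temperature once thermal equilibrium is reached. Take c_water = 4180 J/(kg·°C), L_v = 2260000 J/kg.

T_f ≈ 15.9 °C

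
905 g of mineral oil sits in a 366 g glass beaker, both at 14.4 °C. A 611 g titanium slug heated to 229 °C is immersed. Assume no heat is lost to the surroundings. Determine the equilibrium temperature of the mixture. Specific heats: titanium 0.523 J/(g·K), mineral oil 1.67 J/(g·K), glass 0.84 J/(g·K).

T_f ≈ 46.5 °C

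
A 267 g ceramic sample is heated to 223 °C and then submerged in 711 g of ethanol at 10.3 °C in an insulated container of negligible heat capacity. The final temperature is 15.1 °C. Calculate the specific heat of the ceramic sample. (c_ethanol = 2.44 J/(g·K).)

Setting the total heat transfer to zero:
267·c·(15.1 − 223) + 711·2.44·(15.1 − 10.3) = 0
-55509 c = -8327.2
c = -8327.2/-55509 ≈ 0.15 J/(g·K)

c ≈ 0.15 J/(g·K)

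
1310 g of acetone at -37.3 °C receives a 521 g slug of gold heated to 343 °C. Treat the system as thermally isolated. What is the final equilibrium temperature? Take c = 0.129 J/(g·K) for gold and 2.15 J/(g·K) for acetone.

T_f ≈ -28.4 °C

Conservation of energy gives ΣQ = 0:
521*0.129*(T − 343) + 1310*2.15*(T − (-37.3)) = 0
67.21(T − 343) + 2816.5(T − (-37.3)) = 0
2883.7 T = -82003
T = -82003/2883.7 ≈ -28.44 °C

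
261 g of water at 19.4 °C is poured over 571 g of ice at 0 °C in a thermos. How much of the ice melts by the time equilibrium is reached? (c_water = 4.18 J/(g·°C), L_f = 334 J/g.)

Heat available from the water dropping to 0 °C: 261×4.18×19.4 = 21165 J.
Fully melting the ice requires m_ice L_f = 571×334 = 190714 J.
21165 J < 190714 J, so only part of the ice melts and the system sits at 0 °C.
Mass melted = 21165/334 ≈ 63.37 g.

m_melted ≈ 63.4 g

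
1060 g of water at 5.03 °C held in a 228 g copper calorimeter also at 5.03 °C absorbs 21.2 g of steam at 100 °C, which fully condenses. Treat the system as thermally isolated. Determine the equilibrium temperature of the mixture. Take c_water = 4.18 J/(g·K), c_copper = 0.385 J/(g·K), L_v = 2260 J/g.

Sum of m c ΔT and latent-heat terms is zero:
latent heat released on condensation: 21.2×2260 = 47912
  condensate cools 100→T: 21.2×4.18×(T − 100) = 88.62(T − 100)
  water warms: 1060×4.18×(T − 5.03) = 4430.8(T − 5.03)
  cup: 87.78(T − 5.03)
4607.2 T = 47912 + 8861.6 + 22728 = 79502
T ≈ 17.26 °C — below 100 °C, confirming all the steam condensed.

T_f ≈ 17.3 °C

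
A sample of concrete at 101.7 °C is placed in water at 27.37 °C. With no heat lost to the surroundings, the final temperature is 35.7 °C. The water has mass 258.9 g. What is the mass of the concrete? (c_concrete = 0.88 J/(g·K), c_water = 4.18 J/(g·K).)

m ≈ 155 g

Heat lost by the concrete = heat gained by the water:
m×0.88×(101.7 − 35.7) = 258.9×4.18×(35.7 − 27.37)
58.08 m = 9014.7  ⇒  m ≈ 155.2 g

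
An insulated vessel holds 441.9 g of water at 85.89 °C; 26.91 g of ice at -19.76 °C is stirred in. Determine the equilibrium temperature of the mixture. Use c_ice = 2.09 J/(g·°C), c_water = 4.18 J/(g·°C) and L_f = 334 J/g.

Setting the total heat transfer to zero:
warm ice to 0 °C: 26.91×2.09×(0 − (-19.76)) = 1111.3; melt ice: 26.91×334 = 8987.9; warm the meltwater: 112.48 T; water cools: 441.9×4.18×(T − 85.89) = 1847.1(T − 85.89)
1959.6 T = 158651 − 10099 = 148552
T ≈ 75.81 °C (positive, so assuming full melt was valid).

T_f ≈ 75.8 °C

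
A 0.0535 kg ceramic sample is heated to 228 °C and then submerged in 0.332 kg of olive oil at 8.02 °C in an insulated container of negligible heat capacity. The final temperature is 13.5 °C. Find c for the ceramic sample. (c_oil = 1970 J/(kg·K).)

c ≈ 312 J/(kg·K)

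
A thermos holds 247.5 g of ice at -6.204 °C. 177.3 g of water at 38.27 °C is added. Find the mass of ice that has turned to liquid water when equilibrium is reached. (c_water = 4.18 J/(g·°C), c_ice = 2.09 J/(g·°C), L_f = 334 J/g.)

Cooling the water to 0 °C releases 177.3×4.18×38.27 = 28362 J.
Of that, 247.5×2.09×6.204 = 3209.2 J goes to bring the ice to 0 °C, leaving 25153 J.
Melting all 247.5 g of ice would need 247.5×334 = 82665 J.
Since 25153 < 82665 J, not all the ice melts; equilibrium is at 0 °C.
m_melt = 25153 / L_f = 75.31 g.

m_melted ≈ 75.3 g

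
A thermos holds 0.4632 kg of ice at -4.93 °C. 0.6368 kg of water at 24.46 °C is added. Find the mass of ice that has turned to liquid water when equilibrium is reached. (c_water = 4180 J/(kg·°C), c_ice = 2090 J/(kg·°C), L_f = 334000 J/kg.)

Cooling the water to 0 °C releases 0.6368×4180×24.46 = 65108 J.
Warming the ice to 0 °C takes 0.4632×2090×4.93 = 4772.7 J, leaving 60336 J for melting.
To melt every bit of ice: 0.4632×334000 = 154709 J.
Since 60336 < 154709 J, not all the ice melts; equilibrium is at 0 °C.
Mass melted = 60336/334000 ≈ 0.1806 kg.

m_melted ≈ 0.181 kg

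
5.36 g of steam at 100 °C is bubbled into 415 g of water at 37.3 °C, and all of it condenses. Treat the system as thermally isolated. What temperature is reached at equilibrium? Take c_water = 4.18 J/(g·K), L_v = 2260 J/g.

T_f ≈ 45.0 °C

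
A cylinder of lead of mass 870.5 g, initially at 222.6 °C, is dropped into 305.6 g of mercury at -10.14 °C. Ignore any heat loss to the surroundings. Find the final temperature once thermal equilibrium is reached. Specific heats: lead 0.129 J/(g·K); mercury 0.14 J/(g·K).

T_f ≈ 158.4 °C

With ΣQ=0 the equilibrium temperature is the m·c-weighted mean:
T_f = (112.29*222.6 + 42.78*(-10.14)) / (112.29 + 42.78)
    = 24563 / 155.08 ≈ 158.39 °C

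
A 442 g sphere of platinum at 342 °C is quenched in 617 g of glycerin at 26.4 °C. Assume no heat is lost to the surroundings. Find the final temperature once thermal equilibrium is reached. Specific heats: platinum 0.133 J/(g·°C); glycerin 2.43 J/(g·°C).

Conservation of energy gives ΣQ = 0:
442·0.133·(T − 342) + 617·2.43·(T − 26.4) = 0
58.79(T − 342) + 1499.3(T − 26.4) = 0
1558.1 T = 59687
T = 59687/1558.1 ≈ 38.31 °C

T_f ≈ 38.3 °C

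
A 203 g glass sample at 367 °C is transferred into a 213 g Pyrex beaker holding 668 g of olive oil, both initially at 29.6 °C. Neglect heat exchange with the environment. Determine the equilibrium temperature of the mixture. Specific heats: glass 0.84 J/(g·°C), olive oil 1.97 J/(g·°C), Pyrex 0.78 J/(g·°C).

T_f ≈ 64.4 °C

Setting the total heat transfer to zero:
203×0.84×(T − 367) + 668×1.97×(T − 29.6) + 213×0.78×(T − 29.6) = 0
1652.6 T = 106451
T = 106451/1652.6 ≈ 64.41 °C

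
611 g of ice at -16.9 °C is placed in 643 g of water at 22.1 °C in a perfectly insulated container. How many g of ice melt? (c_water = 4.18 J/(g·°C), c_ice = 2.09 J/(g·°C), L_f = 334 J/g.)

m_melted ≈ 113 g

Water can give up m c ΔT = 643×4.18×22.1 = 59399 J before reaching 0 °C.
Of that, 611×2.09×16.9 = 21581 J goes to bring the ice to 0 °C, leaving 37818 J.
Fully melting the ice requires m_ice L_f = 611×334 = 204074 J.
That's not enough to melt it all — equilibrium is at 0 °C with ice remaining.
Mass melted = 37818/334 ≈ 113.2 g.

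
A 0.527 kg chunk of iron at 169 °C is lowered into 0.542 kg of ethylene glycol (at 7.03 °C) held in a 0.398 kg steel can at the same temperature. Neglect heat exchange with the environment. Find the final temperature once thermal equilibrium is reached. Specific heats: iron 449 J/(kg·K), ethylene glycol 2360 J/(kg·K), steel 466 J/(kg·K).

T_f ≈ 29.6 °C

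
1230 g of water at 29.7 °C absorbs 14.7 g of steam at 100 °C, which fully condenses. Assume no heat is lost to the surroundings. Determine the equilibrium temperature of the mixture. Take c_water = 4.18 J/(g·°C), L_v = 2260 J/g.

T_f ≈ 36.9 °C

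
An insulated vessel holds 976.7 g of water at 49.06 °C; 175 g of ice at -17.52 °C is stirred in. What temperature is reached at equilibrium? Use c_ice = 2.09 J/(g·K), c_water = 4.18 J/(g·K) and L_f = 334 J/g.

Net heat exchanged in the isolated system is zero:
warm ice to 0 °C: 175×2.09×(0 − (-17.52)) = 6407.9; fusion: m_ice L_f = 175×334 = 58450; warm the meltwater: 731.5 T; water cools: 976.7×4.18×(T − 49.06) = 4082.6(T − 49.06)
4814.1 T = 200293 − 64858 = 135435
T ≈ 28.13 °C. Since T > 0 °C, the all-ice-melts assumption holds.

T_f ≈ 28.1 °C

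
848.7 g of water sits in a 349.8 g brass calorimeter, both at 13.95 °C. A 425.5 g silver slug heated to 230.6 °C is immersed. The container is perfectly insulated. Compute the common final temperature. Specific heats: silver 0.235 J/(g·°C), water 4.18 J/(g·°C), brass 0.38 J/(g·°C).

T_f ≈ 19.7 °C

Setting the total heat transfer to zero:
425.5×0.235×(T − 230.6) + 848.7×4.18×(T − 13.95) + 349.8×0.38×(T − 13.95) = 0
99.99(T − 230.6) + 3547.6(T − 13.95) + 132.92(T − 13.95) = 0
3780.5 T = 74401
T = 74401/3780.5 ≈ 19.68 °C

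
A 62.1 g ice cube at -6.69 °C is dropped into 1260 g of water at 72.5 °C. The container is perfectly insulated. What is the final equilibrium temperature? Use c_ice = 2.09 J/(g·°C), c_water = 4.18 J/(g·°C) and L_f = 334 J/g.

Net heat exchanged in the isolated system is zero:
warm ice to 0 °C: 62.1×2.09×(0 − (-6.69)) = 868.29
  fusion: m_ice L_f = 62.1×334 = 20741
  meltwater 0→T: 62.1×4.18×T = 259.58 T
  water: 5266.8(T − 72.5)
5526.4 T = 381843 − 21610 = 360233
T ≈ 65.18 °C (positive, so assuming full melt was valid).

T_f ≈ 65.2 °C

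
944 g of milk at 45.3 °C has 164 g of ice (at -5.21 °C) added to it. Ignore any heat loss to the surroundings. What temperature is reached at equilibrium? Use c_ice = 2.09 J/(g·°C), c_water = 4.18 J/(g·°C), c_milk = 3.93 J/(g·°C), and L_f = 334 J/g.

T_f ≈ 25.4 °C

Energy balance with sensible and latent terms:
ice -5.21→0 °C: 164×2.09×5.21 = 1785.8
  melt ice: 164×334 = 54776
  warm the meltwater: 685.52 T
  milk cools: 944×3.93×(T − 45.3) = 3709.9(T − 45.3)
4395.4 T = 168059 − 56562 = 111498
T ≈ 25.37 °C (positive, so assuming full melt was valid).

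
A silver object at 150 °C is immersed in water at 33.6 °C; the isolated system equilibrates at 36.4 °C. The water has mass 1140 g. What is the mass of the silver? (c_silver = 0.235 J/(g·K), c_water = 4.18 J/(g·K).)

m ≈ 500 g

Heat gained plus heat lost sum to zero:
m·0.235·(36.4 − 150) + 1140·4.18·(36.4 − 33.6) = 0
-26.7 m = -13343
m = -13343/-26.7 ≈ 499.8 g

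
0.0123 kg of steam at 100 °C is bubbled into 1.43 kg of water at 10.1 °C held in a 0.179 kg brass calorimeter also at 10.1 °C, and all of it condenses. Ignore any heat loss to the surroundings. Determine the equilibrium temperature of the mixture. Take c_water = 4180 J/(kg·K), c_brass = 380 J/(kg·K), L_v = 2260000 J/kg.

Taking heat into each body as positive, Σ m c ΔT = 0:
condense steam: −0.0123·2260000 = −27798
  condensate cools 100→T: 0.0123·4180·(T − 100) = 51.41(T − 100)
  water warms: 1.43·4180·(T − 10.1) = 5977.4(T − 10.1)
  cup: 68.02(T − 10.1)
6096.8 T = 27798 + 5141.4 + 61059 = 93998
T ≈ 15.42 °C, under the boiling point, so the assumption holds.

T_f ≈ 15.4 °C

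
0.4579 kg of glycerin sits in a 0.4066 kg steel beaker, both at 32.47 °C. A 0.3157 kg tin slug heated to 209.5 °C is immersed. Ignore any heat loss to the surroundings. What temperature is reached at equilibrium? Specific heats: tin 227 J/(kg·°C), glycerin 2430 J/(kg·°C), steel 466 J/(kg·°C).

Net heat exchanged in the isolated system is zero:
0.3157×227×(T − 209.5) + 0.4579×2430×(T − 32.47) + 0.4066×466×(T − 32.47) = 0
1373.8 T = 57295
T ≈ 41.70 °C

T_f ≈ 41.7 °C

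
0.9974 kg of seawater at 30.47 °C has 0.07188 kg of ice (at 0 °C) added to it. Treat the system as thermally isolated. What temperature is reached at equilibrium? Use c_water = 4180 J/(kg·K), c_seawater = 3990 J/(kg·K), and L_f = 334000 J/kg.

T_f ≈ 22.7 °C

Let T be the final temperature. ΣQ_i = 0:
fusion: m_ice L_f = 0.07188·334000 = 24008; meltwater 0→T: 0.07188·4180·T = 300.46 T; seawater: 3979.6(T − 30.47)
4280.1 T = 121259 − 24008 = 97251
T ≈ 22.72 °C — above 0 °C, consistent with complete melting.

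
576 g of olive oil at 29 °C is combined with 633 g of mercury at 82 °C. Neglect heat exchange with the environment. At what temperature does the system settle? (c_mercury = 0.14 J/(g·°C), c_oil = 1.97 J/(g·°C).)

T_f ≈ 32.8 °C

T_f = Σ m_i c_i T_i / Σ m_i c_i:
T_f = (88.62*82 + 1134.7*29) / (88.62 + 1134.7)
    = 40174 / 1223.3 ≈ 32.84 °C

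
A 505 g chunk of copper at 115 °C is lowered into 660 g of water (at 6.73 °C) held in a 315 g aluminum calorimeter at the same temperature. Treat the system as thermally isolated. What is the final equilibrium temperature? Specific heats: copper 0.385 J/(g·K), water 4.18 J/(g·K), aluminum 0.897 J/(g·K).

T_f ≈ 13.2 °C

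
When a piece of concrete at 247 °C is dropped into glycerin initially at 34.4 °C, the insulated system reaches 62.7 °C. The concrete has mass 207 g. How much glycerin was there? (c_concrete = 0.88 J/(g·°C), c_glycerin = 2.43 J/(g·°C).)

Energy conservation, ΣQ = 0:
207·0.88·(62.7 − 247) + m·2.43·(62.7 − 34.4) = 0
68.77 m = 33572
m = 33572/68.77 ≈ 488.2 g

m ≈ 488 g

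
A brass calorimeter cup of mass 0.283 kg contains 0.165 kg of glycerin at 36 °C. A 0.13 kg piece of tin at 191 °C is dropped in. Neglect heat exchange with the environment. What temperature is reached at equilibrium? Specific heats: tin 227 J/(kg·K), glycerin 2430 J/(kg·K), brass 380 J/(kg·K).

T_f ≈ 44.5 °C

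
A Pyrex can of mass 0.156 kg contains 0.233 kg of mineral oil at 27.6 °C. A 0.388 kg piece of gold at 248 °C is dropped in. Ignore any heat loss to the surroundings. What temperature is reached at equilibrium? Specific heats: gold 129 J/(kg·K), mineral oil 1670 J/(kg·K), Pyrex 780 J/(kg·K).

T_f ≈ 47.3 °C

Setting the total heat transfer to zero:
0.388·129·(T − 248) + 0.233·1670·(T − 27.6) + 0.156·780·(T − 27.6) = 0
50.05(T − 248) + 389.11(T − 27.6) + 121.68(T − 27.6) = 0
560.84 T = 26511
T = 26511/560.84 ≈ 47.27 °C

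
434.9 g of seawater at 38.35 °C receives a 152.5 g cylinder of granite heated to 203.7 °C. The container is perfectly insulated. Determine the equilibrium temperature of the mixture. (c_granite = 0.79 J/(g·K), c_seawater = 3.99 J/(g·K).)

T_f ≈ 49.1 °C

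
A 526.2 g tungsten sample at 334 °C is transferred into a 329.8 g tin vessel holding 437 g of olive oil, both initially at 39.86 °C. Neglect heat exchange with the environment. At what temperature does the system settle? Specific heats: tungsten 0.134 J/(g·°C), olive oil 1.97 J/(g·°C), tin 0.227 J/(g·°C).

Conservation of energy gives ΣQ = 0:
526.2×0.134×(T − 334) + 437×1.97×(T − 39.86) + 329.8×0.227×(T − 39.86) = 0
70.51(T − 334) + 860.89(T − 39.86) + 74.86(T − 39.86) = 0
1006.3 T = 60850
T = 60850 / 1006.3 = 60.5 °C

T_f ≈ 60.5 °C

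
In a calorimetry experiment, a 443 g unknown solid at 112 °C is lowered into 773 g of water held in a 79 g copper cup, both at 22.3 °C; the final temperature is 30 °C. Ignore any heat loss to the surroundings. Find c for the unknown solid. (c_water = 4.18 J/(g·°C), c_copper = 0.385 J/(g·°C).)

c ≈ 0.691 J/(g·°C)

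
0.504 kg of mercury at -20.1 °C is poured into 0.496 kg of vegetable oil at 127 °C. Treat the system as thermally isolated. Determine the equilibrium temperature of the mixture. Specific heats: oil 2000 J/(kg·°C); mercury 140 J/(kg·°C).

T_f ≈ 117.2 °C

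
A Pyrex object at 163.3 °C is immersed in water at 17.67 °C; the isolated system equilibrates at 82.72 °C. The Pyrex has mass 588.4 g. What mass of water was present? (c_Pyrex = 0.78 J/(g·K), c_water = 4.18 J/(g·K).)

Energy conservation, ΣQ = 0:
588.4·0.78·(82.72 − 163.3) + m·4.18·(82.72 − 17.67) = 0
271.91 m = 36982
m = 36982/271.91 ≈ 136 g

m ≈ 136 g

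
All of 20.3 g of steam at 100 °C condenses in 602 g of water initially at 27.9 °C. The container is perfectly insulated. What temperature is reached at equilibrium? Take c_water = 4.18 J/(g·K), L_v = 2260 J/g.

Let T be the final temperature. ΣQ_i = 0:
condense steam: −20.3×2260 = −45878
  condensate cools 100→T: 20.3×4.18×(T − 100) = 84.85(T − 100)
  original water: 2516.4(T − 27.9)
2601.2 T = 45878 + 8485.4 + 70206 = 124570
T ≈ 47.89 °C, under the boiling point, so the assumption holds.

T_f ≈ 47.9 °C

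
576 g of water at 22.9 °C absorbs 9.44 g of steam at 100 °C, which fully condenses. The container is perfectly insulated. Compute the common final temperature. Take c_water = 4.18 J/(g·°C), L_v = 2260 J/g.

T_f ≈ 32.9 °C

Conservation of energy gives ΣQ = 0:
condense steam: −9.44×2260 = −21334; condensed water 100 °C→T: 39.46(T − 100); original water: 2407.7(T − 22.9)
2447.1 T = 21334 + 3945.9 + 55136 = 80416
T ≈ 32.86 °C, under the boiling point, so the assumption holds.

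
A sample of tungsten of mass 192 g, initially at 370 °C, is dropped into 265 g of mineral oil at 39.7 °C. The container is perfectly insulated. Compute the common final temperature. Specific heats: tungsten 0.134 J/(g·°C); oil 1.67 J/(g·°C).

T_f ≈ 57.8 °C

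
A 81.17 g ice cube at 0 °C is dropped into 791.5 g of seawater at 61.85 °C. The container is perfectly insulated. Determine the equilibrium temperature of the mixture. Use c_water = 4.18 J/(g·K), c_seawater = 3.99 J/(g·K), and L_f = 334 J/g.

T_f ≈ 48.1 °C

Taking heat into each body as positive, Σ m c ΔT = 0:
melt ice: 81.17×334 = 27111; warm the meltwater: 339.29 T; seawater cools: 791.5×3.99×(T − 61.85) = 3158.1(T − 61.85)
3497.4 T = 195328 − 27111 = 168217
T ≈ 48.10 °C. Since T > 0 °C, the all-ice-melts assumption holds.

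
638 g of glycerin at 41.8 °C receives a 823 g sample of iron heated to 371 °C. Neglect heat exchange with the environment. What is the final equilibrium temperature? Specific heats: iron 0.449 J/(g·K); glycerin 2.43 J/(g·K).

T_f ≈ 105.2 °C

Taking heat into each body as positive, Σ m c ΔT = 0:
823*0.449*(T − 371) + 638*2.43*(T − 41.8) = 0
369.53(T − 371) + 1550.3(T − 41.8) = 0
1919.9 T = 201899
T ≈ 105.16 °C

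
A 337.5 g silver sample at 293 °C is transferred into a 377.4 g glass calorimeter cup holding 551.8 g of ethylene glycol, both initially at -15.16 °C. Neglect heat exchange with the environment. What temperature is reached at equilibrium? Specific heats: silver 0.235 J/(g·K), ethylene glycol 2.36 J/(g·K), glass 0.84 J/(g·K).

T_f ≈ -0.8 °C

Setting the total heat transfer to zero:
337.5*0.235*(T − 293) + 551.8*2.36*(T − (-15.16)) + 377.4*0.84*(T − (-15.16)) = 0
(79.31 + 1302.2 + 317.02) T = 79.31*293 + 1302.2*(-15.16) + 317.02*(-15.16)
T ≈ -0.77 °C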